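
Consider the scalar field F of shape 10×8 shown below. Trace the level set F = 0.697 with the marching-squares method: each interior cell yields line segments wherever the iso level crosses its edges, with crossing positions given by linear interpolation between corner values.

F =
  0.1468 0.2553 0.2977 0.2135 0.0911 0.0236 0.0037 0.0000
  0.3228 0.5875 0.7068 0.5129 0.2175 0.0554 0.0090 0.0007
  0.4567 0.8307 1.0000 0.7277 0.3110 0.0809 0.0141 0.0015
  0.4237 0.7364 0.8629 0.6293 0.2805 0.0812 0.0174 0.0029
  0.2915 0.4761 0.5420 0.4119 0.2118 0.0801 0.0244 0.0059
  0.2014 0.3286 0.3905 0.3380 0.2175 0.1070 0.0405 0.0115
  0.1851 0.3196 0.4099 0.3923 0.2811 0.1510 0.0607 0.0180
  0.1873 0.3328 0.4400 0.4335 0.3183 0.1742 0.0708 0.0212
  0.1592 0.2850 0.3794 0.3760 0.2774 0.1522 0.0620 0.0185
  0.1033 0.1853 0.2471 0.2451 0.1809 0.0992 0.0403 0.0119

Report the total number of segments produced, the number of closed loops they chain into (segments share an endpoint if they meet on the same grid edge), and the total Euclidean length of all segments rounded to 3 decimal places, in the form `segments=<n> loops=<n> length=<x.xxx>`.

cell (0,1): code 0100 → (0.976,2.000)–(1.000,1.918)
cell (0,2): code 1000 → (1.000,2.051)–(0.976,2.000)
cell (1,0): code 0100 → (1.450,1.000)–(2.000,0.643)
cell (1,1): code 1110 → (1.000,1.918)–(1.450,1.000)
cell (1,2): code 1101 → (1.857,3.000)–(1.000,2.051)
cell (1,3): code 1000 → (2.000,3.074)–(1.857,3.000)
cell (2,0): code 0110 → (2.000,0.643)–(3.000,0.874)
cell (2,2): code 1011 → (3.000,2.710)–(2.312,3.000)
cell (2,3): code 0001 → (2.312,3.000)–(2.000,3.074)
cell (3,0): code 0010 → (3.000,0.874)–(3.151,1.000)
cell (3,1): code 0011 → (3.151,1.000)–(3.517,2.000)
cell (3,2): code 0001 → (3.517,2.000)–(3.000,2.710)
total: 12 segments, chained into 1 closed loop(s), length Σ = 7.493168

segments=12 loops=1 length=7.493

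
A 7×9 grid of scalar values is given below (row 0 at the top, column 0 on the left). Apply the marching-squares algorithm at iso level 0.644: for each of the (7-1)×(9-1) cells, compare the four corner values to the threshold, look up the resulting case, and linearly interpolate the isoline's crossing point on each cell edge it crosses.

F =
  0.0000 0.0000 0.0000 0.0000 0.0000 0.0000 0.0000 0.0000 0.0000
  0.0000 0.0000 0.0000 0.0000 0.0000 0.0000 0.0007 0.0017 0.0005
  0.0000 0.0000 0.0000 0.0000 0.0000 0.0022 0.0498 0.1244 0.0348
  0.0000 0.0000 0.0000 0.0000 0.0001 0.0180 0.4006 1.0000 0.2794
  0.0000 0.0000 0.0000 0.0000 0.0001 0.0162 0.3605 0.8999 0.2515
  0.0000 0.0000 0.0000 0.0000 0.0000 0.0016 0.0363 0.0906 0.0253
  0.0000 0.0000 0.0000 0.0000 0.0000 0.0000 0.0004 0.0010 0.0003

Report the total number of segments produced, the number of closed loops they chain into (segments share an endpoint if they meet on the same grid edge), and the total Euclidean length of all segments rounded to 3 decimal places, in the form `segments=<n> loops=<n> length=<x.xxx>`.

cell (2,6): code 0100 → (2.593,7.000)–(3.000,6.406)
cell (2,7): code 1000 → (3.000,7.494)–(2.593,7.000)
cell (3,6): code 0110 → (3.000,6.406)–(4.000,6.526)
cell (3,7): code 1001 → (4.000,7.395)–(3.000,7.494)
cell (4,6): code 0010 → (4.000,6.526)–(4.316,7.000)
cell (4,7): code 0001 → (4.316,7.000)–(4.000,7.395)
total: 6 segments, chained into 1 closed loop(s), length Σ = 4.447468

segments=6 loops=1 length=4.447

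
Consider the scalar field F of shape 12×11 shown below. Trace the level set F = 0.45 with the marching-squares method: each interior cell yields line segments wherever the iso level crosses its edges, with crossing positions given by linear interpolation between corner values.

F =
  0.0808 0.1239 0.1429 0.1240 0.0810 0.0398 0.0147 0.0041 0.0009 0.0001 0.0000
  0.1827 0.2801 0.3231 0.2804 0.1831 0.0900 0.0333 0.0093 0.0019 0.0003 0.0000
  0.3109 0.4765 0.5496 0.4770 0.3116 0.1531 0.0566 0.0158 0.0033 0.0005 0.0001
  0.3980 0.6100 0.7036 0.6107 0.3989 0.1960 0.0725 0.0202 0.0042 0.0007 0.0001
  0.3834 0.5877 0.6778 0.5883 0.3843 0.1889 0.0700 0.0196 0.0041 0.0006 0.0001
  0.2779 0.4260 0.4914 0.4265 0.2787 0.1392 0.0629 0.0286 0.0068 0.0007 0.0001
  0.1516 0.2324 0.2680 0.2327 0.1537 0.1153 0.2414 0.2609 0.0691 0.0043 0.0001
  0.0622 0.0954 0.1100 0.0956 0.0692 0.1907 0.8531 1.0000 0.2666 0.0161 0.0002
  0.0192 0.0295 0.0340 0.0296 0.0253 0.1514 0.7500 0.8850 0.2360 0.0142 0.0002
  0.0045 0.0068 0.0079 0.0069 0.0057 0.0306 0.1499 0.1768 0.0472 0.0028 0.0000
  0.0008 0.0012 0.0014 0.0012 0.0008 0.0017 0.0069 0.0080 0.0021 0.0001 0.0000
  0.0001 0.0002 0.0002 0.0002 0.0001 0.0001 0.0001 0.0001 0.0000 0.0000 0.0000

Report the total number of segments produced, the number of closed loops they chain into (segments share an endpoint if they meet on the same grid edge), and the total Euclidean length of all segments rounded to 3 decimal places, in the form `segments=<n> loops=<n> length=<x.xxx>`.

cell (1,0): code 0100 → (1.865,1.000)–(2.000,0.840)
cell (1,1): code 1100 → (1.560,2.000)–(1.865,1.000)
cell (1,2): code 1100 → (1.863,3.000)–(1.560,2.000)
cell (1,3): code 1000 → (2.000,3.163)–(1.863,3.000)
cell (2,0): code 0110 → (2.000,0.840)–(3.000,0.245)
cell (2,3): code 1001 → (3.000,3.759)–(2.000,3.163)
cell (3,0): code 0110 → (3.000,0.245)–(4.000,0.326)
cell (3,3): code 1001 → (4.000,3.678)–(3.000,3.759)
cell (4,0): code 0010 → (4.000,0.326)–(4.852,1.000)
cell (4,1): code 0111 → (4.852,1.000)–(5.000,1.367)
cell (4,2): code 1011 → (5.000,2.638)–(4.855,3.000)
cell (4,3): code 0001 → (4.855,3.000)–(4.000,3.678)
cell (5,1): code 0010 → (5.000,1.367)–(5.185,2.000)
cell (5,2): code 0001 → (5.185,2.000)–(5.000,2.638)
cell (6,5): code 0100 → (6.341,6.000)–(7.000,5.391)
cell (6,6): code 1100 → (6.256,7.000)–(6.341,6.000)
cell (6,7): code 1000 → (7.000,7.750)–(6.256,7.000)
cell (7,5): code 0110 → (7.000,5.391)–(8.000,5.499)
cell (7,7): code 1001 → (8.000,7.670)–(7.000,7.750)
cell (8,5): code 0010 → (8.000,5.499)–(8.500,6.000)
cell (8,6): code 0011 → (8.500,6.000)–(8.614,7.000)
cell (8,7): code 0001 → (8.614,7.000)–(8.000,7.670)
total: 22 segments, chained into 2 closed loop(s), length Σ = 18.723047

segments=22 loops=2 length=18.723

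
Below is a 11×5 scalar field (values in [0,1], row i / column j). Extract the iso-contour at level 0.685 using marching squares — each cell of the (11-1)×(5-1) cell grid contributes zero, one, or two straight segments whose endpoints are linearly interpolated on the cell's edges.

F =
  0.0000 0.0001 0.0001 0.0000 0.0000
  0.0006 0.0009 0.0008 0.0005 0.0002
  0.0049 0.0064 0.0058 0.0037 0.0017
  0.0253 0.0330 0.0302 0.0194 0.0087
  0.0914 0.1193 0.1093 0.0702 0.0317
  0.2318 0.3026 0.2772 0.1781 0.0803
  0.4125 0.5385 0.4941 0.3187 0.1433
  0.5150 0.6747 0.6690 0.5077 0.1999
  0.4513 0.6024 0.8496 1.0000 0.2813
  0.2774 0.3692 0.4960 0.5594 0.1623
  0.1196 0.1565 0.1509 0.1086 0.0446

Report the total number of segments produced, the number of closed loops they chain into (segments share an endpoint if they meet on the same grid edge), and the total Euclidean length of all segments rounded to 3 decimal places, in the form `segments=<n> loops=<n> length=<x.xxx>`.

cell (7,1): code 0100 → (7.089,2.000)–(8.000,1.334)
cell (7,2): code 1100 → (7.360,3.000)–(7.089,2.000)
cell (7,3): code 1000 → (8.000,3.438)–(7.360,3.000)
cell (8,1): code 0010 → (8.000,1.334)–(8.465,2.000)
cell (8,2): code 0011 → (8.465,2.000)–(8.715,3.000)
cell (8,3): code 0001 → (8.715,3.000)–(8.000,3.438)
total: 6 segments, chained into 1 closed loop(s), length Σ = 5.622181

segments=6 loops=1 length=5.622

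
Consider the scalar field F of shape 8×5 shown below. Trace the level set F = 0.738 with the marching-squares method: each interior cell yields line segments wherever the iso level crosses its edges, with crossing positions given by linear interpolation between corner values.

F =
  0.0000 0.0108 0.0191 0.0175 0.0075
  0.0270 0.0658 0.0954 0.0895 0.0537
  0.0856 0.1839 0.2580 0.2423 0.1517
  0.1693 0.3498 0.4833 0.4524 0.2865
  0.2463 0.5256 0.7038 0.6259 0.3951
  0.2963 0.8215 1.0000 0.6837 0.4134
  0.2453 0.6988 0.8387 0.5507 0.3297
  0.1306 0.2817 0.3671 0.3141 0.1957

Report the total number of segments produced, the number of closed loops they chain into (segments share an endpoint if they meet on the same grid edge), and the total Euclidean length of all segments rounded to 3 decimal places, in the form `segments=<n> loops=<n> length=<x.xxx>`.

segments=8 loops=1 length=6.096

cell (4,0): code 0100 → (4.718,1.000)–(5.000,0.841)
cell (4,1): code 1100 → (4.115,2.000)–(4.718,1.000)
cell (4,2): code 1000 → (5.000,2.828)–(4.115,2.000)
cell (5,0): code 0010 → (5.000,0.841)–(5.681,1.000)
cell (5,1): code 0111 → (5.681,1.000)–(6.000,1.280)
cell (5,2): code 1001 → (6.000,2.350)–(5.000,2.828)
cell (6,1): code 0010 → (6.000,1.280)–(6.214,2.000)
cell (6,2): code 0001 → (6.214,2.000)–(6.000,2.350)
total: 8 segments, chained into 1 closed loop(s), length Σ = 6.096079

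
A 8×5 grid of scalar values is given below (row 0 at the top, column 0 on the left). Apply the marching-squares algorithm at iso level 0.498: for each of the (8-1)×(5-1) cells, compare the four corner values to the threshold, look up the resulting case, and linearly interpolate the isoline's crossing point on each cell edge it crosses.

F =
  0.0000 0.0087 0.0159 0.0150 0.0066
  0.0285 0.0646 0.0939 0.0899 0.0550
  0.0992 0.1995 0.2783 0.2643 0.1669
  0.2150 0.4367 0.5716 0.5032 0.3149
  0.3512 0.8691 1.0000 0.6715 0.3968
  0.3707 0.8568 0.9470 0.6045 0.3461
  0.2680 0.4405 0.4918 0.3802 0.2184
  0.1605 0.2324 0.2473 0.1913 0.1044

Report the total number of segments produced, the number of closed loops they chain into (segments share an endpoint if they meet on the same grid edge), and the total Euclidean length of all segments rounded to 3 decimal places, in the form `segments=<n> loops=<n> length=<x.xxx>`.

cell (2,1): code 0100 → (2.749,2.000)–(3.000,1.454)
cell (2,2): code 1100 → (2.978,3.000)–(2.749,2.000)
cell (2,3): code 1000 → (3.000,3.028)–(2.978,3.000)
cell (3,0): code 0100 → (3.142,1.000)–(4.000,0.283)
cell (3,1): code 1110 → (3.000,1.454)–(3.142,1.000)
cell (3,3): code 1001 → (4.000,3.632)–(3.000,3.028)
cell (4,0): code 0110 → (4.000,0.283)–(5.000,0.262)
cell (4,3): code 1001 → (5.000,3.412)–(4.000,3.632)
cell (5,0): code 0010 → (5.000,0.262)–(5.862,1.000)
cell (5,1): code 0011 → (5.862,1.000)–(5.986,2.000)
cell (5,2): code 0011 → (5.986,2.000)–(5.475,3.000)
cell (5,3): code 0001 → (5.475,3.000)–(5.000,3.412)
total: 12 segments, chained into 1 closed loop(s), length Σ = 10.342402

segments=12 loops=1 length=10.342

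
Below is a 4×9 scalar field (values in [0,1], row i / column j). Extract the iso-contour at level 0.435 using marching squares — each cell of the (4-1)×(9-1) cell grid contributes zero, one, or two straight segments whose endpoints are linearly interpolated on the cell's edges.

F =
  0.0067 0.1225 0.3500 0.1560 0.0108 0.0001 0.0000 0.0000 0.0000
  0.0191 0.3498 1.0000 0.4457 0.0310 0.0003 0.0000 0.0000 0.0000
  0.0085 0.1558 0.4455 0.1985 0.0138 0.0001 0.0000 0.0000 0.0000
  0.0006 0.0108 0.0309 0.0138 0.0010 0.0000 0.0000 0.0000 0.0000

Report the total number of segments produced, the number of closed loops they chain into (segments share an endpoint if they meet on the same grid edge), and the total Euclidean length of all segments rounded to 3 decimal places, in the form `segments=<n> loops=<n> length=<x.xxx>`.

segments=8 loops=1 length=5.374

cell (0,1): code 0100 → (0.131,2.000)–(1.000,1.131)
cell (0,2): code 1100 → (0.963,3.000)–(0.131,2.000)
cell (0,3): code 1000 → (1.000,3.026)–(0.963,3.000)
cell (1,1): code 0110 → (1.000,1.131)–(2.000,1.964)
cell (1,2): code 1011 → (2.000,2.043)–(1.043,3.000)
cell (1,3): code 0001 → (1.043,3.000)–(1.000,3.026)
cell (2,1): code 0010 → (2.000,1.964)–(2.025,2.000)
cell (2,2): code 0001 → (2.025,2.000)–(2.000,2.043)
total: 8 segments, chained into 1 closed loop(s), length Σ = 5.374140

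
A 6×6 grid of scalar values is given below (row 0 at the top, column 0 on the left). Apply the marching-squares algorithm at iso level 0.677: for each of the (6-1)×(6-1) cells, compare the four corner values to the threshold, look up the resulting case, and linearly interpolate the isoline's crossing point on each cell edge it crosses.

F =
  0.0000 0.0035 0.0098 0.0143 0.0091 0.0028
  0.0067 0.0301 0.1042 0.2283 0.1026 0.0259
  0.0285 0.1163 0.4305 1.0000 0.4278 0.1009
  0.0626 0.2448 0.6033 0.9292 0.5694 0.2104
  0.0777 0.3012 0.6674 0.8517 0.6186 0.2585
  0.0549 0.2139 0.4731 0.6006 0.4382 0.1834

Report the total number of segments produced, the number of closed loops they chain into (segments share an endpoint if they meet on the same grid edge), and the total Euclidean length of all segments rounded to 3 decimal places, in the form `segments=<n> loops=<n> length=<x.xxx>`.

segments=8 loops=1 length=7.653

cell (1,2): code 0100 → (1.581,3.000)–(2.000,2.433)
cell (1,3): code 1000 → (2.000,3.564)–(1.581,3.000)
cell (2,2): code 0110 → (2.000,2.433)–(3.000,2.226)
cell (2,3): code 1001 → (3.000,3.701)–(2.000,3.564)
cell (3,2): code 0110 → (3.000,2.226)–(4.000,2.052)
cell (3,3): code 1001 → (4.000,3.749)–(3.000,3.701)
cell (4,2): code 0010 → (4.000,2.052)–(4.696,3.000)
cell (4,3): code 0001 → (4.696,3.000)–(4.000,3.749)
total: 8 segments, chained into 1 closed loop(s), length Σ = 7.652690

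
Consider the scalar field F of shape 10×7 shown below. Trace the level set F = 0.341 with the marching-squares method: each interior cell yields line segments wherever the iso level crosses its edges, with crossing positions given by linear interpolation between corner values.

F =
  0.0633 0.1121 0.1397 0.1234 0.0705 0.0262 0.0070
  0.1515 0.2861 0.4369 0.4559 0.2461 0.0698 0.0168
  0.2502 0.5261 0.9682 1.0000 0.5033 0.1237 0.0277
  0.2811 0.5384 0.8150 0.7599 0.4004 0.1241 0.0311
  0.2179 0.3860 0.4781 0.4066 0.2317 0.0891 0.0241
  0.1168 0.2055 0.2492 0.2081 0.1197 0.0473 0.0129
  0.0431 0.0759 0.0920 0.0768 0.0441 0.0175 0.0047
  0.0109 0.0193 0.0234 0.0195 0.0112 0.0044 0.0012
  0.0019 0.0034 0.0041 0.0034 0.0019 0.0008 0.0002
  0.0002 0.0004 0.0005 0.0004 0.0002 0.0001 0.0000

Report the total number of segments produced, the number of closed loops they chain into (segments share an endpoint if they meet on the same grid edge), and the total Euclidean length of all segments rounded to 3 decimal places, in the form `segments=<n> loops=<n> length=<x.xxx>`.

segments=16 loops=1 length=12.577

cell (0,1): code 0100 → (0.677,2.000)–(1.000,1.364)
cell (0,2): code 1100 → (0.654,3.000)–(0.677,2.000)
cell (0,3): code 1000 → (1.000,3.548)–(0.654,3.000)
cell (1,0): code 0100 → (1.229,1.000)–(2.000,0.329)
cell (1,1): code 1110 → (1.000,1.364)–(1.229,1.000)
cell (1,3): code 1101 → (1.369,4.000)–(1.000,3.548)
cell (1,4): code 1000 → (2.000,4.428)–(1.369,4.000)
cell (2,0): code 0110 → (2.000,0.329)–(3.000,0.233)
cell (2,4): code 1001 → (3.000,4.215)–(2.000,4.428)
cell (3,0): code 0110 → (3.000,0.233)–(4.000,0.732)
cell (3,3): code 1011 → (4.000,3.375)–(3.352,4.000)
cell (3,4): code 0001 → (3.352,4.000)–(3.000,4.215)
cell (4,0): code 0010 → (4.000,0.732)–(4.249,1.000)
cell (4,1): code 0011 → (4.249,1.000)–(4.599,2.000)
cell (4,2): code 0011 → (4.599,2.000)–(4.330,3.000)
cell (4,3): code 0001 → (4.330,3.000)–(4.000,3.375)
total: 16 segments, chained into 1 closed loop(s), length Σ = 12.577079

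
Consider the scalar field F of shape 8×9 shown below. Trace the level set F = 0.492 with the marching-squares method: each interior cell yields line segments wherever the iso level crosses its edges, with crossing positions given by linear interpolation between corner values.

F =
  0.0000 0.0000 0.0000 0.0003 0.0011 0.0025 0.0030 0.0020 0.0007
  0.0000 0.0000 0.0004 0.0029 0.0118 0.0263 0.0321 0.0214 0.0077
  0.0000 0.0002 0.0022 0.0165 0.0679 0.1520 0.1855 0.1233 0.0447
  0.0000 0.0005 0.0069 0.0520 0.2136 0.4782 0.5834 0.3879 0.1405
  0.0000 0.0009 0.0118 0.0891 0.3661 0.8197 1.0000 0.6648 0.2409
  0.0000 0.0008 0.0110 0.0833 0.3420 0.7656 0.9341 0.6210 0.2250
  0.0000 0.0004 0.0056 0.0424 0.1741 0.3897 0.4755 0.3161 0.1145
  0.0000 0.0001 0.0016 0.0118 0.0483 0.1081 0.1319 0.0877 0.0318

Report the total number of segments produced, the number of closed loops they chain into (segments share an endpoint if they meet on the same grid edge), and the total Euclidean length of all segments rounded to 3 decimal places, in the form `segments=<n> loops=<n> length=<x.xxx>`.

segments=12 loops=1 length=9.833

cell (2,5): code 0100 → (2.770,6.000)–(3.000,5.131)
cell (2,6): code 1000 → (3.000,6.468)–(2.770,6.000)
cell (3,4): code 0100 → (3.040,5.000)–(4.000,4.278)
cell (3,5): code 1110 → (3.000,5.131)–(3.040,5.000)
cell (3,6): code 1101 → (3.376,7.000)–(3.000,6.468)
cell (3,7): code 1000 → (4.000,7.408)–(3.376,7.000)
cell (4,4): code 0110 → (4.000,4.278)–(5.000,4.354)
cell (4,7): code 1001 → (5.000,7.326)–(4.000,7.408)
cell (5,4): code 0010 → (5.000,4.354)–(5.728,5.000)
cell (5,5): code 0011 → (5.728,5.000)–(5.964,6.000)
cell (5,6): code 0011 → (5.964,6.000)–(5.423,7.000)
cell (5,7): code 0001 → (5.423,7.000)–(5.000,7.326)
total: 12 segments, chained into 1 closed loop(s), length Σ = 9.832987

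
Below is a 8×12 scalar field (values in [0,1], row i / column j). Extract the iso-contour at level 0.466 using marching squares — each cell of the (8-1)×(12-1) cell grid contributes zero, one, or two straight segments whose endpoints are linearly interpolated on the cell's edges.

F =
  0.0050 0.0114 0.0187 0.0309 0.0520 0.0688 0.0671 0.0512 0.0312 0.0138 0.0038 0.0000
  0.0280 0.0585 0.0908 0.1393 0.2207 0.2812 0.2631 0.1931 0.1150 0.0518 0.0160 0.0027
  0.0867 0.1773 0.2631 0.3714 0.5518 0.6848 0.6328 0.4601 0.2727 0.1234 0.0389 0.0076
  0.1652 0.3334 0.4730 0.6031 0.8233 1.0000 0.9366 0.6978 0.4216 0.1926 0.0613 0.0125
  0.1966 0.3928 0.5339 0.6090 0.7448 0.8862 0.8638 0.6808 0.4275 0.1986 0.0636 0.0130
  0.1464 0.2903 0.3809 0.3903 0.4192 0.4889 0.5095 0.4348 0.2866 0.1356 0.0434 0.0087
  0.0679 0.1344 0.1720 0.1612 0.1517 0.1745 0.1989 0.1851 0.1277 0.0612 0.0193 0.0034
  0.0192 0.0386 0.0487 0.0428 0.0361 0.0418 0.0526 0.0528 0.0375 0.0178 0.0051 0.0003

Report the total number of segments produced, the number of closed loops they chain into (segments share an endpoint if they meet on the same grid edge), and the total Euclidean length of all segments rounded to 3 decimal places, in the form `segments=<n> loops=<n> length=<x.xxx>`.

segments=20 loops=1 length=15.914

cell (1,3): code 0100 → (1.741,4.000)–(2.000,3.524)
cell (1,4): code 1100 → (1.458,5.000)–(1.741,4.000)
cell (1,5): code 1100 → (1.549,6.000)–(1.458,5.000)
cell (1,6): code 1000 → (2.000,6.966)–(1.549,6.000)
cell (2,1): code 0100 → (2.967,2.000)–(3.000,1.950)
cell (2,2): code 1100 → (2.408,3.000)–(2.967,2.000)
cell (2,3): code 1110 → (2.000,3.524)–(2.408,3.000)
cell (2,6): code 1101 → (2.025,7.000)–(2.000,6.966)
cell (2,7): code 1000 → (3.000,7.839)–(2.025,7.000)
cell (3,1): code 0110 → (3.000,1.950)–(4.000,1.519)
cell (3,7): code 1001 → (4.000,7.848)–(3.000,7.839)
cell (4,1): code 0010 → (4.000,1.519)–(4.444,2.000)
cell (4,2): code 0011 → (4.444,2.000)–(4.654,3.000)
cell (4,3): code 0011 → (4.654,3.000)–(4.856,4.000)
cell (4,4): code 0111 → (4.856,4.000)–(5.000,4.671)
cell (4,6): code 1011 → (5.000,6.582)–(4.873,7.000)
cell (4,7): code 0001 → (4.873,7.000)–(4.000,7.848)
cell (5,4): code 0010 → (5.000,4.671)–(5.073,5.000)
cell (5,5): code 0011 → (5.073,5.000)–(5.140,6.000)
cell (5,6): code 0001 → (5.140,6.000)–(5.000,6.582)
total: 20 segments, chained into 1 closed loop(s), length Σ = 15.913779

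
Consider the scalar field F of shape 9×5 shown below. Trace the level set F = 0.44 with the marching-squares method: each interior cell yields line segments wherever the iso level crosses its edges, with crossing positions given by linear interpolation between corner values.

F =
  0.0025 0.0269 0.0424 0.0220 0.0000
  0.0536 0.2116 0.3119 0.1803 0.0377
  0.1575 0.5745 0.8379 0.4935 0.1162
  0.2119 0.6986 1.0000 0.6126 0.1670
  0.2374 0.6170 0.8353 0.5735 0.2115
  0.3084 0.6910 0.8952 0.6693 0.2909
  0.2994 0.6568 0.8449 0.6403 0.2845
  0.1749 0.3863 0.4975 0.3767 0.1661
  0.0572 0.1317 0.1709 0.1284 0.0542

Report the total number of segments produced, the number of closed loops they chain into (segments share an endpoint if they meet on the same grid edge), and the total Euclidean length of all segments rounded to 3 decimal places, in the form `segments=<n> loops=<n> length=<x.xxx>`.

segments=18 loops=1 length=15.148

cell (1,0): code 0100 → (1.629,1.000)–(2.000,0.677)
cell (1,1): code 1100 → (1.244,2.000)–(1.629,1.000)
cell (1,2): code 1100 → (1.829,3.000)–(1.244,2.000)
cell (1,3): code 1000 → (2.000,3.142)–(1.829,3.000)
cell (2,0): code 0110 → (2.000,0.677)–(3.000,0.469)
cell (2,3): code 1001 → (3.000,3.387)–(2.000,3.142)
cell (3,0): code 0110 → (3.000,0.469)–(4.000,0.534)
cell (3,3): code 1001 → (4.000,3.369)–(3.000,3.387)
cell (4,0): code 0110 → (4.000,0.534)–(5.000,0.344)
cell (4,3): code 1001 → (5.000,3.606)–(4.000,3.369)
cell (5,0): code 0110 → (5.000,0.344)–(6.000,0.393)
cell (5,3): code 1001 → (6.000,3.563)–(5.000,3.606)
cell (6,0): code 0010 → (6.000,0.393)–(6.801,1.000)
cell (6,1): code 0111 → (6.801,1.000)–(7.000,1.483)
cell (6,2): code 1011 → (7.000,2.476)–(6.760,3.000)
cell (6,3): code 0001 → (6.760,3.000)–(6.000,3.563)
cell (7,1): code 0010 → (7.000,1.483)–(7.176,2.000)
cell (7,2): code 0001 → (7.176,2.000)–(7.000,2.476)
total: 18 segments, chained into 1 closed loop(s), length Σ = 15.148457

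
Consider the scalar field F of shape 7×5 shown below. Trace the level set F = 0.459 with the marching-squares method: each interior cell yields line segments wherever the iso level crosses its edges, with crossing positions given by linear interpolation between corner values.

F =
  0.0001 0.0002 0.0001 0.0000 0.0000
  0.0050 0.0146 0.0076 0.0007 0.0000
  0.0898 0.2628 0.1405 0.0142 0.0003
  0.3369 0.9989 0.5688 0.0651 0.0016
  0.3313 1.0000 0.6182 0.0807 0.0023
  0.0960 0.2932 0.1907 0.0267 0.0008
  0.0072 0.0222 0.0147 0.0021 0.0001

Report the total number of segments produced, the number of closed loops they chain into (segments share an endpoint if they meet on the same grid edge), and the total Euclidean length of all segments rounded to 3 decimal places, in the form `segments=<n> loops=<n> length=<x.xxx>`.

segments=8 loops=1 length=7.208

cell (2,0): code 0100 → (2.267,1.000)–(3.000,0.184)
cell (2,1): code 1100 → (2.744,2.000)–(2.267,1.000)
cell (2,2): code 1000 → (3.000,2.218)–(2.744,2.000)
cell (3,0): code 0110 → (3.000,0.184)–(4.000,0.191)
cell (3,2): code 1001 → (4.000,2.296)–(3.000,2.218)
cell (4,0): code 0010 → (4.000,0.191)–(4.765,1.000)
cell (4,1): code 0011 → (4.765,1.000)–(4.372,2.000)
cell (4,2): code 0001 → (4.372,2.000)–(4.000,2.296)
total: 8 segments, chained into 1 closed loop(s), length Σ = 7.208443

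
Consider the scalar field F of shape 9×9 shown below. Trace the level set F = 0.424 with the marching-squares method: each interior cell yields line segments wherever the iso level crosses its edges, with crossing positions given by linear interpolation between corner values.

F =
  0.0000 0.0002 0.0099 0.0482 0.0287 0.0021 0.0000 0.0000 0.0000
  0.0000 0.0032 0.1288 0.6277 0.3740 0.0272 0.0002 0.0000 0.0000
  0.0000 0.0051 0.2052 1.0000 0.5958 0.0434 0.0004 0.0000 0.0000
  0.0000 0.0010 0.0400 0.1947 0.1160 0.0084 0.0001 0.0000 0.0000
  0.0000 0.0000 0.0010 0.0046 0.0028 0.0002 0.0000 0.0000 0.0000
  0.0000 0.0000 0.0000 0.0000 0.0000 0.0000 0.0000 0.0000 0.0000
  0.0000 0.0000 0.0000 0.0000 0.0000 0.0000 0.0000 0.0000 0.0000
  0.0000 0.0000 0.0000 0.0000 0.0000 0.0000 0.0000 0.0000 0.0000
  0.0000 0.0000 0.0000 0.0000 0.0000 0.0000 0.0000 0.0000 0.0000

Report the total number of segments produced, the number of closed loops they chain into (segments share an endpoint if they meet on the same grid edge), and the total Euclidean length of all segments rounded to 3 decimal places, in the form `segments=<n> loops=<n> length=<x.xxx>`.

segments=8 loops=1 length=6.153

cell (0,2): code 0100 → (0.648,3.000)–(1.000,2.592)
cell (0,3): code 1000 → (1.000,3.803)–(0.648,3.000)
cell (1,2): code 0110 → (1.000,2.592)–(2.000,2.275)
cell (1,3): code 1101 → (1.225,4.000)–(1.000,3.803)
cell (1,4): code 1000 → (2.000,4.311)–(1.225,4.000)
cell (2,2): code 0010 → (2.000,2.275)–(2.715,3.000)
cell (2,3): code 0011 → (2.715,3.000)–(2.358,4.000)
cell (2,4): code 0001 → (2.358,4.000)–(2.000,4.311)
total: 8 segments, chained into 1 closed loop(s), length Σ = 6.152618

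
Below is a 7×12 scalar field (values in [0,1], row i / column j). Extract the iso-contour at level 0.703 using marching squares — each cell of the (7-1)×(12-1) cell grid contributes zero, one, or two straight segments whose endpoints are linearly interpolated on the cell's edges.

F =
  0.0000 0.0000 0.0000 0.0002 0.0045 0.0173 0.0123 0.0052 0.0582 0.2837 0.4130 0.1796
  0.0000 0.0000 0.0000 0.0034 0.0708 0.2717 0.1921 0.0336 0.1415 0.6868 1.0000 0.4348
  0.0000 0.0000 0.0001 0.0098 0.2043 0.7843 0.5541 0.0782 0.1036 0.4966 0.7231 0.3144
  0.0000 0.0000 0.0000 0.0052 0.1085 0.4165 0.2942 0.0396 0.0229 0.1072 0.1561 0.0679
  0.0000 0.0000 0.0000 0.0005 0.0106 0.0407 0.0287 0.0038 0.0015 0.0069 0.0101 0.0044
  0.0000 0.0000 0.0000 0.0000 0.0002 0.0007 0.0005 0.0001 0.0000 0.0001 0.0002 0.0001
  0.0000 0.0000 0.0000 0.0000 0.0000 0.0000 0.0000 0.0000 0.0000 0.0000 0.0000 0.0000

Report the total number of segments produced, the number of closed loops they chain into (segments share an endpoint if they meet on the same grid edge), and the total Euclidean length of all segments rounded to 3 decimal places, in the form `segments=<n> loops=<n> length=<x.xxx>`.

cell (0,9): code 0100 → (0.494,10.000)–(1.000,9.052)
cell (0,10): code 1000 → (1.000,10.525)–(0.494,10.000)
cell (1,4): code 0100 → (1.841,5.000)–(2.000,4.860)
cell (1,5): code 1000 → (2.000,5.353)–(1.841,5.000)
cell (1,9): code 0110 → (1.000,9.052)–(2.000,9.911)
cell (1,10): code 1001 → (2.000,10.049)–(1.000,10.525)
cell (2,4): code 0010 → (2.000,4.860)–(2.221,5.000)
cell (2,5): code 0001 → (2.221,5.000)–(2.000,5.353)
cell (2,9): code 0010 → (2.000,9.911)–(2.035,10.000)
cell (2,10): code 0001 → (2.035,10.000)–(2.000,10.049)
total: 10 segments, chained into 2 closed loop(s), length Σ = 5.663941

segments=10 loops=2 length=5.664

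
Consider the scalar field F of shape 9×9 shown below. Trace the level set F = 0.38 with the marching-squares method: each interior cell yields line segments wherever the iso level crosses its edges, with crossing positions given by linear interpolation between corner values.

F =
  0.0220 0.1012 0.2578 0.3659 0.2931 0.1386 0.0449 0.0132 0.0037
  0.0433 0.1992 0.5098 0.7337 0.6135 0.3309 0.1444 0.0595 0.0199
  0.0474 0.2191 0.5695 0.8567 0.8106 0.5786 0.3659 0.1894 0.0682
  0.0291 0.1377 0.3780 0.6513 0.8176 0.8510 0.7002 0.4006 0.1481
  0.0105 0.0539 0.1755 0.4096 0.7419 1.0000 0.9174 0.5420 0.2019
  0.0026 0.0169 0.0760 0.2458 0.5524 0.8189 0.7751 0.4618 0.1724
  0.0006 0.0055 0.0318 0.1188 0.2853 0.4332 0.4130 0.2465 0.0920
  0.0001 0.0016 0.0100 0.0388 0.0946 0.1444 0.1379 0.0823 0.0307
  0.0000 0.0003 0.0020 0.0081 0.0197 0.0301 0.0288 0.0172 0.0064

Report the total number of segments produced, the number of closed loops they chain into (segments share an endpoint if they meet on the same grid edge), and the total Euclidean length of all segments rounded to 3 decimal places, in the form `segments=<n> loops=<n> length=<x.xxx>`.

cell (0,1): code 0100 → (0.485,2.000)–(1.000,1.582)
cell (0,2): code 1100 → (0.038,3.000)–(0.485,2.000)
cell (0,3): code 1100 → (0.271,4.000)–(0.038,3.000)
cell (0,4): code 1000 → (1.000,4.826)–(0.271,4.000)
cell (1,1): code 0110 → (1.000,1.582)–(2.000,1.459)
cell (1,4): code 1101 → (1.198,5.000)–(1.000,4.826)
cell (1,5): code 1000 → (2.000,5.934)–(1.198,5.000)
cell (2,1): code 0010 → (2.000,1.459)–(2.990,2.000)
cell (2,2): code 0111 → (2.990,2.000)–(3.000,2.007)
cell (2,5): code 1101 → (2.042,6.000)–(2.000,5.934)
cell (2,6): code 1100 → (2.902,7.000)–(2.042,6.000)
cell (2,7): code 1000 → (3.000,7.082)–(2.902,7.000)
cell (3,2): code 0110 → (3.000,2.007)–(4.000,2.874)
cell (3,7): code 1001 → (4.000,7.476)–(3.000,7.082)
cell (4,2): code 0010 → (4.000,2.874)–(4.181,3.000)
cell (4,3): code 0111 → (4.181,3.000)–(5.000,3.438)
cell (4,7): code 1001 → (5.000,7.283)–(4.000,7.476)
cell (5,3): code 0010 → (5.000,3.438)–(5.645,4.000)
cell (5,4): code 0111 → (5.645,4.000)–(6.000,4.640)
cell (5,6): code 1011 → (6.000,6.198)–(5.380,7.000)
cell (5,7): code 0001 → (5.380,7.000)–(5.000,7.283)
cell (6,4): code 0010 → (6.000,4.640)–(6.184,5.000)
cell (6,5): code 0011 → (6.184,5.000)–(6.120,6.000)
cell (6,6): code 0001 → (6.120,6.000)–(6.000,6.198)
total: 24 segments, chained into 1 closed loop(s), length Σ = 18.333157

segments=24 loops=1 length=18.333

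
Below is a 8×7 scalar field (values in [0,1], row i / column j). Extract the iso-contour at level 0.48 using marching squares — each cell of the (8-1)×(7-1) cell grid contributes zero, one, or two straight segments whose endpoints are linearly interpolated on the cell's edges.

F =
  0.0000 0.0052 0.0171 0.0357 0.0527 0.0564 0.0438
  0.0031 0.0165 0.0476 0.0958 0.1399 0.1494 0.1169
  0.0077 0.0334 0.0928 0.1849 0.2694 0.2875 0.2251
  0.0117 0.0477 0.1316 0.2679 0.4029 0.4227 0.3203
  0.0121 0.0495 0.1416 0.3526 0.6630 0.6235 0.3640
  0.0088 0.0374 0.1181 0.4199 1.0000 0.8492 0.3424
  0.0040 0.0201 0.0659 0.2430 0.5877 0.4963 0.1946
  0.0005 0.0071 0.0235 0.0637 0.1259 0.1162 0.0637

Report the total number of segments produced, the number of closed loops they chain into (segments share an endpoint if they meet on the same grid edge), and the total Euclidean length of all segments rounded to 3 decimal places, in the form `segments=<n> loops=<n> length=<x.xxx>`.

segments=10 loops=1 length=8.724

cell (3,3): code 0100 → (3.296,4.000)–(4.000,3.410)
cell (3,4): code 1100 → (3.285,5.000)–(3.296,4.000)
cell (3,5): code 1000 → (4.000,5.553)–(3.285,5.000)
cell (4,3): code 0110 → (4.000,3.410)–(5.000,3.104)
cell (4,5): code 1001 → (5.000,5.728)–(4.000,5.553)
cell (5,3): code 0110 → (5.000,3.104)–(6.000,3.688)
cell (5,5): code 1001 → (6.000,5.054)–(5.000,5.728)
cell (6,3): code 0010 → (6.000,3.688)–(6.233,4.000)
cell (6,4): code 0011 → (6.233,4.000)–(6.043,5.000)
cell (6,5): code 0001 → (6.043,5.000)–(6.000,5.054)
total: 10 segments, chained into 1 closed loop(s), length Σ = 8.723929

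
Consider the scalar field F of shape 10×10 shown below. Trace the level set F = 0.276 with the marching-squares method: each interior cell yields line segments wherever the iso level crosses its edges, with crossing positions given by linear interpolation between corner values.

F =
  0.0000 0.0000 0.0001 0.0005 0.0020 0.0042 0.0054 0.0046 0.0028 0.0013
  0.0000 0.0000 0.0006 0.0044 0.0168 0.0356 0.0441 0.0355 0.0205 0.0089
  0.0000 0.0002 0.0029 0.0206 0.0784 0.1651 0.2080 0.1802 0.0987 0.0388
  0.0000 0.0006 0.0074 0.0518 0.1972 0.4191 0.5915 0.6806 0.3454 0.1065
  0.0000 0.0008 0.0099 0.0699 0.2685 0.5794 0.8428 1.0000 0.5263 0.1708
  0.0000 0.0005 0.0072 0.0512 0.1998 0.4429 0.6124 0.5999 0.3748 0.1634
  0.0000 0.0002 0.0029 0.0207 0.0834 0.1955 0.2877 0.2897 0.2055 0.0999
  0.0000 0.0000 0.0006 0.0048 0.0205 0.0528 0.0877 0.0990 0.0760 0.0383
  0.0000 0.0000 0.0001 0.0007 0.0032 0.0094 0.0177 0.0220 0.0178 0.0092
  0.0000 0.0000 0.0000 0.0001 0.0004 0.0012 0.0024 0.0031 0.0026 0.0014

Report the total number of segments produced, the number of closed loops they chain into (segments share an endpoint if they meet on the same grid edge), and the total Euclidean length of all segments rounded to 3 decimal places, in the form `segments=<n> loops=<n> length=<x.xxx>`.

segments=16 loops=1 length=13.523

cell (2,4): code 0100 → (2.437,5.000)–(3.000,4.355)
cell (2,5): code 1100 → (2.177,6.000)–(2.437,5.000)
cell (2,6): code 1100 → (2.191,7.000)–(2.177,6.000)
cell (2,7): code 1100 → (2.719,8.000)–(2.191,7.000)
cell (2,8): code 1000 → (3.000,8.290)–(2.719,8.000)
cell (3,4): code 0110 → (3.000,4.355)–(4.000,4.024)
cell (3,8): code 1001 → (4.000,8.704)–(3.000,8.290)
cell (4,4): code 0110 → (4.000,4.024)–(5.000,4.313)
cell (4,8): code 1001 → (5.000,8.467)–(4.000,8.704)
cell (5,4): code 0010 → (5.000,4.313)–(5.675,5.000)
cell (5,5): code 0111 → (5.675,5.000)–(6.000,5.873)
cell (5,7): code 1011 → (6.000,7.163)–(5.584,8.000)
cell (5,8): code 0001 → (5.584,8.000)–(5.000,8.467)
cell (6,5): code 0010 → (6.000,5.873)–(6.058,6.000)
cell (6,6): code 0011 → (6.058,6.000)–(6.072,7.000)
cell (6,7): code 0001 → (6.072,7.000)–(6.000,7.163)
total: 16 segments, chained into 1 closed loop(s), length Σ = 13.523264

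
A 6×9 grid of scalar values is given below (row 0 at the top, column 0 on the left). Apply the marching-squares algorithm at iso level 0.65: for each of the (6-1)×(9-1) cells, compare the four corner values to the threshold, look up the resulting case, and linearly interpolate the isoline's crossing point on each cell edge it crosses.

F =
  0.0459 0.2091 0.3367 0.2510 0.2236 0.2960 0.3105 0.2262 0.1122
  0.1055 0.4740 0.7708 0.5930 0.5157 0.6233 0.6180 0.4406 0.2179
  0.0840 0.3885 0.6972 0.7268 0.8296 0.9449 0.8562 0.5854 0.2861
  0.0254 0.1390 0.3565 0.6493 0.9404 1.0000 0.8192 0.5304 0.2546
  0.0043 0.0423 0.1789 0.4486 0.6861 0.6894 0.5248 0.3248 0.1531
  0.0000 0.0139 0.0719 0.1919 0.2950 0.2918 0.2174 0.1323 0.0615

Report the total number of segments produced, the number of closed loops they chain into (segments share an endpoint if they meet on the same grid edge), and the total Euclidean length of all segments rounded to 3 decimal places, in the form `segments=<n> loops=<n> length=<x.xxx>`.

segments=18 loops=1 length=13.988

cell (0,1): code 0100 → (0.722,2.000)–(1.000,1.593)
cell (0,2): code 1000 → (1.000,2.679)–(0.722,2.000)
cell (1,1): code 0110 → (1.000,1.593)–(2.000,1.847)
cell (1,2): code 1101 → (1.426,3.000)–(1.000,2.679)
cell (1,3): code 1100 → (1.428,4.000)–(1.426,3.000)
cell (1,4): code 1100 → (1.083,5.000)–(1.428,4.000)
cell (1,5): code 1100 → (1.134,6.000)–(1.083,5.000)
cell (1,6): code 1000 → (2.000,6.761)–(1.134,6.000)
cell (2,1): code 0010 → (2.000,1.847)–(2.139,2.000)
cell (2,2): code 0011 → (2.139,2.000)–(2.991,3.000)
cell (2,3): code 0111 → (2.991,3.000)–(3.000,3.002)
cell (2,6): code 1001 → (3.000,6.586)–(2.000,6.761)
cell (3,3): code 0110 → (3.000,3.002)–(4.000,3.848)
cell (3,5): code 1011 → (4.000,5.239)–(3.575,6.000)
cell (3,6): code 0001 → (3.575,6.000)–(3.000,6.586)
cell (4,3): code 0010 → (4.000,3.848)–(4.092,4.000)
cell (4,4): code 0011 → (4.092,4.000)–(4.099,5.000)
cell (4,5): code 0001 → (4.099,5.000)–(4.000,5.239)
total: 18 segments, chained into 1 closed loop(s), length Σ = 13.987828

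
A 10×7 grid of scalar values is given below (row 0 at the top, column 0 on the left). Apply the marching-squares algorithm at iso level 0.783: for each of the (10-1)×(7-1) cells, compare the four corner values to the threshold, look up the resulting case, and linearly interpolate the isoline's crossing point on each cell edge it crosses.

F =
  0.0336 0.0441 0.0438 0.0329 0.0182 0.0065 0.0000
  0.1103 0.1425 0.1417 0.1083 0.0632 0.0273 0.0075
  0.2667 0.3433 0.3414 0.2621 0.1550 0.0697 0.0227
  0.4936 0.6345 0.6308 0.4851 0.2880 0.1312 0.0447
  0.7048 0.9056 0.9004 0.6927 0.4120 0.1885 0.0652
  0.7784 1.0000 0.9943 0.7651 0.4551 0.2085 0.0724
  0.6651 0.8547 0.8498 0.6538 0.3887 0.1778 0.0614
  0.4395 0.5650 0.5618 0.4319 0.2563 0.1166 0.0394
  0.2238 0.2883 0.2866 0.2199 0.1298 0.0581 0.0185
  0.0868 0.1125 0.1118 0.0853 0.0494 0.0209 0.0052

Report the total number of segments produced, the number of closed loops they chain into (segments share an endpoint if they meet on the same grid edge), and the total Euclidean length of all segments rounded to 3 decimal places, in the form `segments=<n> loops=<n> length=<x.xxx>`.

cell (3,0): code 0100 → (3.548,1.000)–(4.000,0.389)
cell (3,1): code 1100 → (3.565,2.000)–(3.548,1.000)
cell (3,2): code 1000 → (4.000,2.565)–(3.565,2.000)
cell (4,0): code 0110 → (4.000,0.389)–(5.000,0.021)
cell (4,2): code 1001 → (5.000,2.922)–(4.000,2.565)
cell (5,0): code 0110 → (5.000,0.021)–(6.000,0.622)
cell (5,2): code 1001 → (6.000,2.341)–(5.000,2.922)
cell (6,0): code 0010 → (6.000,0.622)–(6.247,1.000)
cell (6,1): code 0011 → (6.247,1.000)–(6.232,2.000)
cell (6,2): code 0001 → (6.232,2.000)–(6.000,2.341)
total: 10 segments, chained into 1 closed loop(s), length Σ = 8.788615

segments=10 loops=1 length=8.789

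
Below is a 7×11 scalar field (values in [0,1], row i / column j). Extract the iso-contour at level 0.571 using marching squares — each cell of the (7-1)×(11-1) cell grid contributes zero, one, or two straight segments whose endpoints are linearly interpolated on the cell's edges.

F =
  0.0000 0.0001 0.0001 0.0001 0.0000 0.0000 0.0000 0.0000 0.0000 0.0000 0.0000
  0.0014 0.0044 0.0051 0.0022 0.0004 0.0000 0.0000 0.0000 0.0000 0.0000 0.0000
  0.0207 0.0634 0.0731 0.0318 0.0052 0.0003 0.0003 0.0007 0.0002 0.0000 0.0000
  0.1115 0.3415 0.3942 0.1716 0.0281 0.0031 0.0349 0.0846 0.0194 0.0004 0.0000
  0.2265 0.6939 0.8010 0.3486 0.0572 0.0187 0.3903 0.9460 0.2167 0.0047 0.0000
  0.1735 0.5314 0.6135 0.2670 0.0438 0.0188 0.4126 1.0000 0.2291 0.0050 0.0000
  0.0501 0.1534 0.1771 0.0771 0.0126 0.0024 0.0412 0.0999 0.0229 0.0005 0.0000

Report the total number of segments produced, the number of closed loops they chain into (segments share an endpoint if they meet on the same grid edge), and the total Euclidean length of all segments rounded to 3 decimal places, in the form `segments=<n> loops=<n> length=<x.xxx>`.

segments=14 loops=2 length=10.401

cell (3,0): code 0100 → (3.651,1.000)–(4.000,0.737)
cell (3,1): code 1100 → (3.435,2.000)–(3.651,1.000)
cell (3,2): code 1000 → (4.000,2.508)–(3.435,2.000)
cell (3,6): code 0100 → (3.565,7.000)–(4.000,6.325)
cell (3,7): code 1000 → (4.000,7.514)–(3.565,7.000)
cell (4,0): code 0010 → (4.000,0.737)–(4.756,1.000)
cell (4,1): code 0111 → (4.756,1.000)–(5.000,1.482)
cell (4,2): code 1001 → (5.000,2.123)–(4.000,2.508)
cell (4,6): code 0110 → (4.000,6.325)–(5.000,6.270)
cell (4,7): code 1001 → (5.000,7.556)–(4.000,7.514)
cell (5,1): code 0010 → (5.000,1.482)–(5.097,2.000)
cell (5,2): code 0001 → (5.097,2.000)–(5.000,2.123)
cell (5,6): code 0010 → (5.000,6.270)–(5.477,7.000)
cell (5,7): code 0001 → (5.477,7.000)–(5.000,7.556)
total: 14 segments, chained into 2 closed loop(s), length Σ = 10.400631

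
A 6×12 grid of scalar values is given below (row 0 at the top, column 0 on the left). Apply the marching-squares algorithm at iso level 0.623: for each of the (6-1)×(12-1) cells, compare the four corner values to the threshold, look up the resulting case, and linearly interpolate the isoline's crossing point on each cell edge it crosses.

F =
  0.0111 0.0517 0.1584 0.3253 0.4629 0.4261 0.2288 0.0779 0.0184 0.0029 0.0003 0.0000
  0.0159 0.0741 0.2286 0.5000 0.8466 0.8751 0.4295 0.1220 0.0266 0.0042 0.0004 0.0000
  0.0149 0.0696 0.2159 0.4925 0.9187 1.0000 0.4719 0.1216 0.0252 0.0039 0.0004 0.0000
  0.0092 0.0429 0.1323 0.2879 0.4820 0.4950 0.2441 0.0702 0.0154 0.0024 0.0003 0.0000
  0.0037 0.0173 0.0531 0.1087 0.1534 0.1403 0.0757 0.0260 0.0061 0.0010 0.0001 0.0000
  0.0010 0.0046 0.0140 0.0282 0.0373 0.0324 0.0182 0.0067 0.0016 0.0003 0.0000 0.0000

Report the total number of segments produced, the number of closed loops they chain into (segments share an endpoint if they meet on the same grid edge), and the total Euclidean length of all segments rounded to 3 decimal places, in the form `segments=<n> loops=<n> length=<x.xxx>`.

cell (0,3): code 0100 → (0.417,4.000)–(1.000,3.355)
cell (0,4): code 1100 → (0.439,5.000)–(0.417,4.000)
cell (0,5): code 1000 → (1.000,5.566)–(0.439,5.000)
cell (1,3): code 0110 → (1.000,3.355)–(2.000,3.306)
cell (1,5): code 1001 → (2.000,5.714)–(1.000,5.566)
cell (2,3): code 0010 → (2.000,3.306)–(2.677,4.000)
cell (2,4): code 0011 → (2.677,4.000)–(2.747,5.000)
cell (2,5): code 0001 → (2.747,5.000)–(2.000,5.714)
total: 8 segments, chained into 1 closed loop(s), length Σ = 7.683549

segments=8 loops=1 length=7.684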